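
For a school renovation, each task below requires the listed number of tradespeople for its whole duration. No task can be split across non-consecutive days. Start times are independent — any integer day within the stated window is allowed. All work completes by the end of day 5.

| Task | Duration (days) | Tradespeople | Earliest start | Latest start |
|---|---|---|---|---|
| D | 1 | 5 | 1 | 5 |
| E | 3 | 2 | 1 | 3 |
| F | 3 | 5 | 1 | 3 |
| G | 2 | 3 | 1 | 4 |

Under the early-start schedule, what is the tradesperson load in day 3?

At early start, day 3 has: E, F.
Demand: 2 + 5 = 7.

7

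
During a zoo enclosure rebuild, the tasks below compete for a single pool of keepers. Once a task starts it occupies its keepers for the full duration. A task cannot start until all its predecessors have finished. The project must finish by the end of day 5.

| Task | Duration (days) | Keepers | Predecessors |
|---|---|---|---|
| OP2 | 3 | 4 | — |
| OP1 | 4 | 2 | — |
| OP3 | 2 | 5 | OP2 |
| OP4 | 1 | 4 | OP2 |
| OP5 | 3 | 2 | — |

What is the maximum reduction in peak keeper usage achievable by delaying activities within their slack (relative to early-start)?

2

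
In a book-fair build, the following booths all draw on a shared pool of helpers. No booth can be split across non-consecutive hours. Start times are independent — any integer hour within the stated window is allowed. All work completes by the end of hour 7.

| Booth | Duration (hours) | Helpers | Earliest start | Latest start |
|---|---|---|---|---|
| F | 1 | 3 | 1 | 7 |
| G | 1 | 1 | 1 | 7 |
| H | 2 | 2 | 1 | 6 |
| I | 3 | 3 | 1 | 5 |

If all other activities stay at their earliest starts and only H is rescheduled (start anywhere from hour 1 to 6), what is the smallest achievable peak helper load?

H@1: h1:9  h2:5  h3:3  h4:0  h5:0  h6:0  h7:0 → peak 9
H@2: h1:7  h2:5  h3:5  h4:0  h5:0  h6:0  h7:0 → peak 7
H@3: h1:7  h2:3  h3:5  h4:2  h5:0  h6:0  h7:0 → peak 7
H@4: h1:7  h2:3  h3:3  h4:2  h5:2  h6:0  h7:0 → peak 7
H@5: h1:7  h2:3  h3:3  h4:0  h5:2  h6:2  h7:0 → peak 7
H@6: h1:7  h2:3  h3:3  h4:0  h5:0  h6:2  h7:2 → peak 7
Best is H@2, peak 7.

7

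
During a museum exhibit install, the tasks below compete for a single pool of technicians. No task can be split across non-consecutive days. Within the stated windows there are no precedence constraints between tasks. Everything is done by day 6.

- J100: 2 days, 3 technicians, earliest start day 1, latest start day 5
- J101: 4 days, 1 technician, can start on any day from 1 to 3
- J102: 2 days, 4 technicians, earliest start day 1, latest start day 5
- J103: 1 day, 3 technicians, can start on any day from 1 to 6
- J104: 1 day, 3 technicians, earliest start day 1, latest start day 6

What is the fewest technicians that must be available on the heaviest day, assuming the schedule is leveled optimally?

4

Early-start (J100@1, J101@1, J102@1, J103@1, J104@1) gives peak 14: d1:14  d2:8  d3:1  d4:1  d5:0  d6:0.
Shift J102→5, J103→3, J104→4.
Schedule J100@1, J101@1, J102@5, J103@3, J104@4: d1:4  d2:4  d3:4  d4:4  d5:4  d6:4 — peak 4.
Total technician-days = 24 over 6 days ⇒ peak ≥ ⌈24/6⌉ = 4, so 4 is optimal.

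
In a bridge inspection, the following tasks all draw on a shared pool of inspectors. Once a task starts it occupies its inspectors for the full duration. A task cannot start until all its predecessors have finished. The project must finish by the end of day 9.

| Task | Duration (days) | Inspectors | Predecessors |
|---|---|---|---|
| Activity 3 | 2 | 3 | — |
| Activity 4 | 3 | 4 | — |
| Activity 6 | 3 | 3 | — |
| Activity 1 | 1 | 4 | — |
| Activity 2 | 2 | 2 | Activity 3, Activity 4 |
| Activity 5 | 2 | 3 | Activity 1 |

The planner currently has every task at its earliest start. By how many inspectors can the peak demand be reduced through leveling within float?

Early-start peak: d1:14  d2:13  d3:10  d4:2  d5:2  d6:0  d7:0  d8:0  d9:0 ⇒ 14.
Leveled (Activity 3@1, Activity 4@3, Activity 6@7, Activity 1@6, Activity 2@6, Activity 5@8): d1:3  d2:3  d3:4  d4:4  d5:4  d6:6  d7:5  d8:6  d9:6 ⇒ 6.
Reduction 14 − 6 = 8.

8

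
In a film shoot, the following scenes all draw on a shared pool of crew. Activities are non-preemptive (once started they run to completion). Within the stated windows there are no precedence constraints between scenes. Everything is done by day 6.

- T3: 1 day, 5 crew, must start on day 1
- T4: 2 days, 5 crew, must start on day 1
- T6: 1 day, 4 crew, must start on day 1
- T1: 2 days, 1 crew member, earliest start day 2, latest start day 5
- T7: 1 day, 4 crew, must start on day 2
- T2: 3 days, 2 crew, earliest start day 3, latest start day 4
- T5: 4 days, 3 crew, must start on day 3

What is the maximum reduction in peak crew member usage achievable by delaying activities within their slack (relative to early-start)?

0

Early-start peak: d1:14  d2:10  d3:6  d4:5  d5:5  d6:3 ⇒ 14.
Leveled (T3@1, T4@1, T6@1, T1@2, T7@2, T2@3, T5@3): d1:14  d2:10  d3:6  d4:5  d5:5  d6:3 ⇒ 14.
Reduction 14 − 14 = 0.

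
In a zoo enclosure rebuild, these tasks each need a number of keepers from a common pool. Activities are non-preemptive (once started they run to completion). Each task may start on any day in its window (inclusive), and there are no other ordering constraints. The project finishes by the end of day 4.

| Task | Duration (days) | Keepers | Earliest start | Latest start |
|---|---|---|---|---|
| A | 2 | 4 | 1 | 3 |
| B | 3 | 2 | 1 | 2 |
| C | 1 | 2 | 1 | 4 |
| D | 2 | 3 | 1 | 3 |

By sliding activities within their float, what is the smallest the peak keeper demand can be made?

Early-start (A@1, B@1, C@1, D@1) gives peak 11: d1:11  d2:9  d3:2  d4:0.
Shift C→4, D→3.
Schedule A@1, B@1, C@4, D@3: d1:6  d2:6  d3:5  d4:5 — peak 6.
Total keeper-days = 22 over 4 days ⇒ peak ≥ ⌈22/4⌉ = 6, so 6 is optimal.

6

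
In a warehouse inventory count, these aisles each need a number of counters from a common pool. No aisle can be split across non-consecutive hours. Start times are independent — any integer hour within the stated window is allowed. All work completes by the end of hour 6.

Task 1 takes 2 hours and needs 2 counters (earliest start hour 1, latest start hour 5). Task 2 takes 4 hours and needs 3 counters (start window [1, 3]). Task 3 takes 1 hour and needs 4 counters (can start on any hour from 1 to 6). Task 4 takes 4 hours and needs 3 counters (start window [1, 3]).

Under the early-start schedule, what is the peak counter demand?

Early-start schedule: Task 1@1, Task 2@1, Task 3@1, Task 4@1.
Load per hour: hour 1: 12, hour 2: 8, hour 3: 6, hour 4: 6, hour 5: 0, hour 6: 0.
Peak is 12.

12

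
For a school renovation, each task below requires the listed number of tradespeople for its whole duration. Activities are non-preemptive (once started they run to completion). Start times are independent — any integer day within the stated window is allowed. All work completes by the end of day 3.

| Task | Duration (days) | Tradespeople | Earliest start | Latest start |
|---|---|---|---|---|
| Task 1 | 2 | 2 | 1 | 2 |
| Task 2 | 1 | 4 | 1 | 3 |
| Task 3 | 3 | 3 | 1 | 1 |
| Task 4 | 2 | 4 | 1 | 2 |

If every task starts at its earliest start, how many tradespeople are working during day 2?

9

At early start, day 2 has: Task 1, Task 3, Task 4.
Demand: 2 + 3 + 4 = 9.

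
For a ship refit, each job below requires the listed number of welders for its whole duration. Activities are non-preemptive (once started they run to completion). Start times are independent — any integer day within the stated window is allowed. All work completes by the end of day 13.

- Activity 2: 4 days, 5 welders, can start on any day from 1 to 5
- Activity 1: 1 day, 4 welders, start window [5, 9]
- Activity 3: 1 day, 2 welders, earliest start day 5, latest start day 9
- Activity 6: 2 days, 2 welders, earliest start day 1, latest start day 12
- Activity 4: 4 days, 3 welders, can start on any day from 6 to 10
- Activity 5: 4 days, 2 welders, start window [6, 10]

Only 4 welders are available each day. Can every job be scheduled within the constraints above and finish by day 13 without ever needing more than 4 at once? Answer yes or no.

The minimum achievable peak is 5; 4 < 5, so no feasible schedule stays within the cap.

no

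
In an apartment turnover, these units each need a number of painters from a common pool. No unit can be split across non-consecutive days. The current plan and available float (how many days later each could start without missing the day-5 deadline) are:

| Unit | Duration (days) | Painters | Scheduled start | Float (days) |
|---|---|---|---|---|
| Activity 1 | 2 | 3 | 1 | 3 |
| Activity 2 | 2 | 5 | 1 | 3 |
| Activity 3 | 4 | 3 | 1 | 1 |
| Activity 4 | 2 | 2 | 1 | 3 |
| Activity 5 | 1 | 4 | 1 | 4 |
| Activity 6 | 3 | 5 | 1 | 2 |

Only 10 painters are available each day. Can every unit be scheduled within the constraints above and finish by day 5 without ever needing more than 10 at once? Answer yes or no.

Total painter-days = 51; over 5 days the average is 51/5 > 10, so some day must exceed 10.

no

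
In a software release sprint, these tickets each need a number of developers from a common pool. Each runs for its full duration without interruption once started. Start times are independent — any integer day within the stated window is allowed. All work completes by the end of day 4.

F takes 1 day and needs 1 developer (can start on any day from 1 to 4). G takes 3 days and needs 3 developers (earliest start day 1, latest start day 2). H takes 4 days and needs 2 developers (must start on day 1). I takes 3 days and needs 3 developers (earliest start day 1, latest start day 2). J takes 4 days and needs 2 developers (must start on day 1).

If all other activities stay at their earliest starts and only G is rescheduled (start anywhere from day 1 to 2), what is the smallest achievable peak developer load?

G@1: d1:11  d2:10  d3:10  d4:4 → peak 11
G@2: d1:8  d2:10  d3:10  d4:7 → peak 10
Best is G@2, peak 10.

10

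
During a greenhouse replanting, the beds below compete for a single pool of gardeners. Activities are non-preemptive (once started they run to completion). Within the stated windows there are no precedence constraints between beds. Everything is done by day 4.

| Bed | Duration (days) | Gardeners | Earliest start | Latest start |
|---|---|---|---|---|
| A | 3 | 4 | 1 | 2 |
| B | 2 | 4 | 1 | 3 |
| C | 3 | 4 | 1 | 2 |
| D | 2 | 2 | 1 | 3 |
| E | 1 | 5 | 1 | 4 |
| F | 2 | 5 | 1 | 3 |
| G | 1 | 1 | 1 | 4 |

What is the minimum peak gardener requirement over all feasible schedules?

Early-start (A@1, B@1, C@1, D@1, E@1, F@1, G@1) gives peak 25: d1:25  d2:19  d3:8  d4:0.
Shift E→4, F→3, G→3.
Schedule A@1, B@1, C@1, D@1, E@4, F@3, G@3: d1:14  d2:14  d3:14  d4:10 — peak 14.

14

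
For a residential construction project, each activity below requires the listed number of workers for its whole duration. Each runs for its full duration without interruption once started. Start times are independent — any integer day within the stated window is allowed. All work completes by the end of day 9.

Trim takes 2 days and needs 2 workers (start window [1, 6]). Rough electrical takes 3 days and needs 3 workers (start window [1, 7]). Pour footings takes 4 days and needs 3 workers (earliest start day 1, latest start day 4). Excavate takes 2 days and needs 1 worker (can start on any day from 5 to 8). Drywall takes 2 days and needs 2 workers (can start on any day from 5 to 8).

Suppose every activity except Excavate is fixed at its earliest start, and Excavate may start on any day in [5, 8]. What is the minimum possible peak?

8

Excavate@5: d1:8  d2:8  d3:6  d4:3  d5:3  d6:3  d7:0  d8:0  d9:0 → peak 8
Excavate@6: d1:8  d2:8  d3:6  d4:3  d5:2  d6:3  d7:1  d8:0  d9:0 → peak 8
Excavate@7: d1:8  d2:8  d3:6  d4:3  d5:2  d6:2  d7:1  d8:1  d9:0 → peak 8
Excavate@8: d1:8  d2:8  d3:6  d4:3  d5:2  d6:2  d7:0  d8:1  d9:1 → peak 8
Best is Excavate@5, peak 8.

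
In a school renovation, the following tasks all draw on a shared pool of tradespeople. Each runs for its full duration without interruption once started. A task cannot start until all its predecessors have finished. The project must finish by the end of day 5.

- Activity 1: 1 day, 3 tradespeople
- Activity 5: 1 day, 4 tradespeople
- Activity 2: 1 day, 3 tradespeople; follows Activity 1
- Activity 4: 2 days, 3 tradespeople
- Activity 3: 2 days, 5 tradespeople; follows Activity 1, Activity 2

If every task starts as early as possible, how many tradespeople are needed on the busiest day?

Early-start schedule: Activity 1@1, Activity 5@1, Activity 2@2, Activity 4@1, Activity 3@3.
Load per day: day 1: 10, day 2: 6, day 3: 5, day 4: 5, day 5: 0.
Peak is 10.

10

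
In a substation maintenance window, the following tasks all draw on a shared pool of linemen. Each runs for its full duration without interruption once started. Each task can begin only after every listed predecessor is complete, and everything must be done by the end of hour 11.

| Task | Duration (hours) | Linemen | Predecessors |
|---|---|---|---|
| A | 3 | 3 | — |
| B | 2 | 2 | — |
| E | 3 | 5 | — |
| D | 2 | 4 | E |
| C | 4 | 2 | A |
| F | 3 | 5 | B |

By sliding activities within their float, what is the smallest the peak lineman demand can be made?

Early-start (A@1, B@1, E@1, D@4, C@4, F@3) gives peak 13: h1:10  h2:10  h3:13  h4:11  h5:11  h6:2  h7:2  h8:0  h9:0  h10:0  h11:0.
Shift E→4, D→7, F→9.
Schedule A@1, B@1, E@4, D@7, C@4, F@9: h1:5  h2:5  h3:3  h4:7  h5:7  h6:7  h7:6  h8:4  h9:5  h10:5  h11:5 — peak 7.

7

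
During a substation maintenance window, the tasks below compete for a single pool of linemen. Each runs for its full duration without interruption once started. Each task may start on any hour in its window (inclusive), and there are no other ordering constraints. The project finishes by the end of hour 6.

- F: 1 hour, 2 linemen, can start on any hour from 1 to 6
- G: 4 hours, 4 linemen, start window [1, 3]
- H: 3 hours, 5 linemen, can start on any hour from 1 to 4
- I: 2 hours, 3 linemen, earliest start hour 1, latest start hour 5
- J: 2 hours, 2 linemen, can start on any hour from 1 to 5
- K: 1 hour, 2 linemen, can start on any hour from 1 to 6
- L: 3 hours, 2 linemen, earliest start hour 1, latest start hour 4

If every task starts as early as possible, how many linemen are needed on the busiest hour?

Early-start schedule: F@1, G@1, H@1, I@1, J@1, K@1, L@1.
Load per hour: hour 1: 20, hour 2: 16, hour 3: 11, hour 4: 4, hour 5: 0, hour 6: 0.
Peak is 20.

20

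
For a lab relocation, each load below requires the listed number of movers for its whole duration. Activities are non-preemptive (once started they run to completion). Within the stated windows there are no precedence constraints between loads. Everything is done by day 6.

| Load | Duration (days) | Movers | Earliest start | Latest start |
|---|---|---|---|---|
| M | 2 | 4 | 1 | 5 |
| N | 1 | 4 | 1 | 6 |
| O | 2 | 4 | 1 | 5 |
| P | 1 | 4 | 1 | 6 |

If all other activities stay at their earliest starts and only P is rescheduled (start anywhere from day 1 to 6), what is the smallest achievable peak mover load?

P@1: d1:16  d2:8  d3:0  d4:0  d5:0  d6:0 → peak 16
P@2: d1:12  d2:12  d3:0  d4:0  d5:0  d6:0 → peak 12
P@3: d1:12  d2:8  d3:4  d4:0  d5:0  d6:0 → peak 12
P@4: d1:12  d2:8  d3:0  d4:4  d5:0  d6:0 → peak 12
P@5: d1:12  d2:8  d3:0  d4:0  d5:4  d6:0 → peak 12
P@6: d1:12  d2:8  d3:0  d4:0  d5:0  d6:4 → peak 12
Best is P@2, peak 12.

12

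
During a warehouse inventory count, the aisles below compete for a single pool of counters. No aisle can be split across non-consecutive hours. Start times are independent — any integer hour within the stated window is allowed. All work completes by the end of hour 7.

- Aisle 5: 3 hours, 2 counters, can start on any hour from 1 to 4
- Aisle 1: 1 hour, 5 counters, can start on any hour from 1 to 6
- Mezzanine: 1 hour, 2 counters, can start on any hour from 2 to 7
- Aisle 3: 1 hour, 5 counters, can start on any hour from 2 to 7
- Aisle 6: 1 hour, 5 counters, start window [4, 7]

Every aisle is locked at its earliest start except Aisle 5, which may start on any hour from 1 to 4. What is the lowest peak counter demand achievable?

7

Aisle 5@1: h1:7  h2:9  h3:2  h4:5  h5:0  h6:0  h7:0 → peak 9
Aisle 5@2: h1:5  h2:9  h3:2  h4:7  h5:0  h6:0  h7:0 → peak 9
Aisle 5@3: h1:5  h2:7  h3:2  h4:7  h5:2  h6:0  h7:0 → peak 7
Aisle 5@4: h1:5  h2:7  h3:0  h4:7  h5:2  h6:2  h7:0 → peak 7
Best is Aisle 5@3, peak 7.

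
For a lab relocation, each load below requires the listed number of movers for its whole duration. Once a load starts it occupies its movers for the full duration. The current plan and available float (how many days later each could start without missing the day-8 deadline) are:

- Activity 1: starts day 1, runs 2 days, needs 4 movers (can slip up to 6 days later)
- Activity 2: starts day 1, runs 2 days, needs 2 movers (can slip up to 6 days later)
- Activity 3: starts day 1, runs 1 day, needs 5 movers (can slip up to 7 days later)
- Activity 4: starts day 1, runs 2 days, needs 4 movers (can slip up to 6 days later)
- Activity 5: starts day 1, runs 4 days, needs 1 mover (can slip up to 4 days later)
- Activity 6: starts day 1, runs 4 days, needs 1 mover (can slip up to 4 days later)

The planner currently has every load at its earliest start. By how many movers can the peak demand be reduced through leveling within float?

Early-start peak: d1:17  d2:12  d3:2  d4:2  d5:0  d6:0  d7:0  d8:0 ⇒ 17.
Leveled (Activity 1@1, Activity 2@3, Activity 3@7, Activity 4@5, Activity 5@1, Activity 6@3): d1:5  d2:5  d3:4  d4:4  d5:5  d6:5  d7:5  d8:0 ⇒ 5.
Reduction 17 − 5 = 12.

12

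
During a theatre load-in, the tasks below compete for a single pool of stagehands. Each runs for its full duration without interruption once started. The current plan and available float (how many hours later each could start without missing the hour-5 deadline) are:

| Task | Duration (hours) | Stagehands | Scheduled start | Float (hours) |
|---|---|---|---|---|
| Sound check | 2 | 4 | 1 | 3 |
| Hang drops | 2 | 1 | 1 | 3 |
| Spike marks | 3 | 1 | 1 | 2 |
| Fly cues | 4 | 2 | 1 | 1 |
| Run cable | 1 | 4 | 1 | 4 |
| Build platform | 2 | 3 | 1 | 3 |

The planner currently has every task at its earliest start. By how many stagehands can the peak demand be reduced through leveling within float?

Early-start peak: h1:15  h2:11  h3:3  h4:2  h5:0 ⇒ 15.
Leveled (Sound check@1, Hang drops@1, Spike marks@3, Fly cues@1, Run cable@3, Build platform@4): h1:7  h2:7  h3:7  h4:6  h5:4 ⇒ 7.
Reduction 15 − 7 = 8.

8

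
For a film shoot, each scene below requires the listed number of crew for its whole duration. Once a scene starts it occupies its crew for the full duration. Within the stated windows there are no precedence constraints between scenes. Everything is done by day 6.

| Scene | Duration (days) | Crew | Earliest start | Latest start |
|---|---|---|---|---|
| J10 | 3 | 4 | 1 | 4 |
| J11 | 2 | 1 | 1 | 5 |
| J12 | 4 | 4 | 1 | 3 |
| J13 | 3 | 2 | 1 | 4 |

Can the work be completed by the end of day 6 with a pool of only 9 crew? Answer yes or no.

yes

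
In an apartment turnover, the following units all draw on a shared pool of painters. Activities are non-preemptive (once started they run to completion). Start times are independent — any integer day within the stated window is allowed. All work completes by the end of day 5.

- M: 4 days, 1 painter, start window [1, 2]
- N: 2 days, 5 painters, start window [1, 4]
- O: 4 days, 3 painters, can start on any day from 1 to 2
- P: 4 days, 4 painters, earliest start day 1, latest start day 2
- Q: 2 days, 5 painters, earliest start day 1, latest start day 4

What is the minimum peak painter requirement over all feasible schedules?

13

Early-start (M@1, N@1, O@1, P@1, Q@1) gives peak 18: d1:18  d2:18  d3:8  d4:8  d5:0.
Shift Q→3.
Schedule M@1, N@1, O@1, P@1, Q@3: d1:13  d2:13  d3:13  d4:13  d5:0 — peak 13.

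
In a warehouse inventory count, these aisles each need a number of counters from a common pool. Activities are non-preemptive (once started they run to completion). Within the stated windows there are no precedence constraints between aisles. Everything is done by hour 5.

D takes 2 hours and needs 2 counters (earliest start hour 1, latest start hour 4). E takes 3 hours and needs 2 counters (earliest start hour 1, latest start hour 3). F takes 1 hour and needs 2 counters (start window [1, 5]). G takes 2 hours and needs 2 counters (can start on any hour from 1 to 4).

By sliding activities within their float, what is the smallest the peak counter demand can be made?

4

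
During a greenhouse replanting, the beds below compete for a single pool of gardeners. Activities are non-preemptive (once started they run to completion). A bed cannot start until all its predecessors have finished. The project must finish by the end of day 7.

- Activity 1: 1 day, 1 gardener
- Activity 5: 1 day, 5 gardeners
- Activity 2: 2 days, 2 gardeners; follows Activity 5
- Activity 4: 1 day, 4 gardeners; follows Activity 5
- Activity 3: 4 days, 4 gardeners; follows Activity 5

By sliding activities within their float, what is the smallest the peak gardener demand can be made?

Early-start (Activity 1@1, Activity 5@1, Activity 2@2, Activity 4@2, Activity 3@2) gives peak 10: d1:6  d2:10  d3:6  d4:4  d5:4  d6:0  d7:0.
Shift Activity 3→3.
Schedule Activity 1@1, Activity 5@1, Activity 2@2, Activity 4@2, Activity 3@3: d1:6  d2:6  d3:6  d4:4  d5:4  d6:4  d7:0 — peak 6.

6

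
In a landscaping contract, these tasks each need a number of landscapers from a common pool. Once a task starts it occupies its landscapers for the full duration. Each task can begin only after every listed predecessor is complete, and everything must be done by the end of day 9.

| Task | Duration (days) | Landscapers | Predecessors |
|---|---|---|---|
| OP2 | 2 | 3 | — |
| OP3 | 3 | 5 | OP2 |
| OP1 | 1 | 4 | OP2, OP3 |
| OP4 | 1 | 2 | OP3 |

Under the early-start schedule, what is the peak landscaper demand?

6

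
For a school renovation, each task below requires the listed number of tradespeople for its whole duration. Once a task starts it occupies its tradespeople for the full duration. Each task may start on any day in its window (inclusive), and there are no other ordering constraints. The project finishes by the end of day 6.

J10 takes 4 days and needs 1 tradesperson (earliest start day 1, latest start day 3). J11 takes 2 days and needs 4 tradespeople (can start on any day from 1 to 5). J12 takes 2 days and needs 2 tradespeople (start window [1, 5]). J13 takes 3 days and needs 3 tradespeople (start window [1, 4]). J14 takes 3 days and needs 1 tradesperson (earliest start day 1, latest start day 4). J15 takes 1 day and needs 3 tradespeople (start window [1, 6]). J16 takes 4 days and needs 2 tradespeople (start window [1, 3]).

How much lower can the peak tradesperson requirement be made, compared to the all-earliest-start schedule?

Early-start peak: d1:16  d2:13  d3:7  d4:3  d5:0  d6:0 ⇒ 16.
Leveled (J10@1, J11@1, J12@1, J13@3, J14@3, J15@6, J16@3): d1:7  d2:7  d3:7  d4:7  d5:6  d6:5 ⇒ 7.
Reduction 16 − 7 = 9.

9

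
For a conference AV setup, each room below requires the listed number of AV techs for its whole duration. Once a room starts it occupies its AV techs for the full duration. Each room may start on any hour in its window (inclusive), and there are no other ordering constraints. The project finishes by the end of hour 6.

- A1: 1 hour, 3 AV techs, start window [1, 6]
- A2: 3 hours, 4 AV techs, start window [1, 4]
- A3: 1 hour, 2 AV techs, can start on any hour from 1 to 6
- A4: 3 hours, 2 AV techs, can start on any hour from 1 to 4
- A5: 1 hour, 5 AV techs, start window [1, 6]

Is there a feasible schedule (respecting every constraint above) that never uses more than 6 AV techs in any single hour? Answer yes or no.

yes

Schedule A1@1, A2@2, A3@1, A4@2, A5@5: h1:5  h2:6  h3:6  h4:6  h5:5  h6:0 — peak 6 ≤ 6.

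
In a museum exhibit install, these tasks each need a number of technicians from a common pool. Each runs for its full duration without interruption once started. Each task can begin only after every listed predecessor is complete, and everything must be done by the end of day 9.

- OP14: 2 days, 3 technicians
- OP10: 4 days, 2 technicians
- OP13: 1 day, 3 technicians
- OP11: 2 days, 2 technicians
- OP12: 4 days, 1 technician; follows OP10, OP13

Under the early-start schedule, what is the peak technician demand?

10

Early-start schedule: OP14@1, OP10@1, OP13@1, OP11@1, OP12@5.
Load per day: day 1: 10, day 2: 7, day 3: 2, day 4: 2, day 5: 1, day 6: 1, day 7: 1, day 8: 1, day 9: 0.
Peak is 10.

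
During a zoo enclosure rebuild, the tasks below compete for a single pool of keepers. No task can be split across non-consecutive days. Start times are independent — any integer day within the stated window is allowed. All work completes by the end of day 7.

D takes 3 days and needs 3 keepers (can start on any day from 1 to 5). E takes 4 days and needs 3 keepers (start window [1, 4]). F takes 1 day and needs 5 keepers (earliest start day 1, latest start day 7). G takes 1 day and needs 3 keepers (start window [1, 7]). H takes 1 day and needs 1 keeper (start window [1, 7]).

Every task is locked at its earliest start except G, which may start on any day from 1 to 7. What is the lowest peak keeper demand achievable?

12

G@1: d1:15  d2:6  d3:6  d4:3  d5:0  d6:0  d7:0 → peak 15
G@2: d1:12  d2:9  d3:6  d4:3  d5:0  d6:0  d7:0 → peak 12
G@3: d1:12  d2:6  d3:9  d4:3  d5:0  d6:0  d7:0 → peak 12
G@4: d1:12  d2:6  d3:6  d4:6  d5:0  d6:0  d7:0 → peak 12
G@5: d1:12  d2:6  d3:6  d4:3  d5:3  d6:0  d7:0 → peak 12
G@6: d1:12  d2:6  d3:6  d4:3  d5:0  d6:3  d7:0 → peak 12
G@7: d1:12  d2:6  d3:6  d4:3  d5:0  d6:0  d7:3 → peak 12
Best is G@2, peak 12.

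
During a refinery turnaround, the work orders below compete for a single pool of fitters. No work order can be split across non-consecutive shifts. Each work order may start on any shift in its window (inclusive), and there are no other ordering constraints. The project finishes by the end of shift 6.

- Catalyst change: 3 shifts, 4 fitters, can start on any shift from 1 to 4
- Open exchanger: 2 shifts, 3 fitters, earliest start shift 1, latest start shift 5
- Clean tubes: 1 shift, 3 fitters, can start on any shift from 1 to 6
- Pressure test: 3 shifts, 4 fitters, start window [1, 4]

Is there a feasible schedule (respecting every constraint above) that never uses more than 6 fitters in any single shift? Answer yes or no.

no

The minimum achievable peak is 7; 6 < 7, so no feasible schedule stays within the cap.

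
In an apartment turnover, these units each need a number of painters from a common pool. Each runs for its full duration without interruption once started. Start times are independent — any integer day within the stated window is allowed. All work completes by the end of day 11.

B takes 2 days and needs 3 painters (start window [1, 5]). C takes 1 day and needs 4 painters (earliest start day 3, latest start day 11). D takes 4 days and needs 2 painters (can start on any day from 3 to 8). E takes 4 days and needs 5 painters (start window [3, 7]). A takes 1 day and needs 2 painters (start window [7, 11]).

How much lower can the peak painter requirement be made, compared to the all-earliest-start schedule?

6

Early-start peak: d1:3  d2:3  d3:11  d4:7  d5:7  d6:7  d7:2  d8:0  d9:0  d10:0  d11:0 ⇒ 11.
Leveled (B@1, C@3, D@8, E@4, A@8): d1:3  d2:3  d3:4  d4:5  d5:5  d6:5  d7:5  d8:4  d9:2  d10:2  d11:2 ⇒ 5.
Reduction 11 − 5 = 6.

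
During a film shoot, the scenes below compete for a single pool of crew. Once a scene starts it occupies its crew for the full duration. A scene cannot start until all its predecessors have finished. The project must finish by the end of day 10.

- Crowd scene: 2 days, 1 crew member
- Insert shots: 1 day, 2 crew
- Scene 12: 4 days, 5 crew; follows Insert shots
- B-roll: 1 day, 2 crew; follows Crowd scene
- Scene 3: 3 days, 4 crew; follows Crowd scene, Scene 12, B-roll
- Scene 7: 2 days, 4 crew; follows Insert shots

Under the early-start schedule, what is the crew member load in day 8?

4

At early start, day 8 has: Scene 3.
Demand: 4 = 4.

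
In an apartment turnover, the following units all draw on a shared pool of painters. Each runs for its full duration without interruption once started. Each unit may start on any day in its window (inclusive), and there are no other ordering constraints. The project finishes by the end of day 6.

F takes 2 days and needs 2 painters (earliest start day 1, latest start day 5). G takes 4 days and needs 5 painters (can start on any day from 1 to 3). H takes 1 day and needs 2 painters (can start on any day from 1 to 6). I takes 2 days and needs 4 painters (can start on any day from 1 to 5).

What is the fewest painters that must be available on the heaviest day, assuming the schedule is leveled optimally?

Early-start (F@1, G@1, H@1, I@1) gives peak 13: d1:13  d2:11  d3:5  d4:5  d5:0  d6:0.
Shift H→3, I→5.
Schedule F@1, G@1, H@3, I@5: d1:7  d2:7  d3:7  d4:5  d5:4  d6:4 — peak 7.

7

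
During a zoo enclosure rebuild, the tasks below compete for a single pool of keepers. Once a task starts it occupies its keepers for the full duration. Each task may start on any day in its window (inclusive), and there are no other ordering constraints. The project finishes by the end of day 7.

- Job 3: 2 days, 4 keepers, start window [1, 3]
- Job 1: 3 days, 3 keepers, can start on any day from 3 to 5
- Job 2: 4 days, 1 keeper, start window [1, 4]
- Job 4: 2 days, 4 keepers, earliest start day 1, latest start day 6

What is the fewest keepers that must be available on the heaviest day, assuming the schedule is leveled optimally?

Early-start (Job 3@1, Job 1@3, Job 2@1, Job 4@1) gives peak 9: d1:9  d2:9  d3:4  d4:4  d5:3  d6:0  d7:0.
Shift Job 4→6.
Schedule Job 3@1, Job 1@3, Job 2@1, Job 4@6: d1:5  d2:5  d3:4  d4:4  d5:3  d6:4  d7:4 — peak 5.
Total keeper-days = 29 over 7 days ⇒ peak ≥ ⌈29/7⌉ = 5, so 5 is optimal.

5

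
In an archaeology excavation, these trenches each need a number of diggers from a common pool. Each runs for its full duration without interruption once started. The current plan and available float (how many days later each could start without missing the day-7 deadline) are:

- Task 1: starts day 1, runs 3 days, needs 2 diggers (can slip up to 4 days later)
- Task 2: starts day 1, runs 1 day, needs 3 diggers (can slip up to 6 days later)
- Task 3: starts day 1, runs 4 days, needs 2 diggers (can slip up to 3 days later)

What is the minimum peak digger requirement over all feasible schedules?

Early-start (Task 1@1, Task 2@1, Task 3@1) gives peak 7: d1:7  d2:4  d3:4  d4:2  d5:0  d6:0  d7:0.
Shift Task 2→5.
Schedule Task 1@1, Task 2@5, Task 3@1: d1:4  d2:4  d3:4  d4:2  d5:3  d6:0  d7:0 — peak 4.

4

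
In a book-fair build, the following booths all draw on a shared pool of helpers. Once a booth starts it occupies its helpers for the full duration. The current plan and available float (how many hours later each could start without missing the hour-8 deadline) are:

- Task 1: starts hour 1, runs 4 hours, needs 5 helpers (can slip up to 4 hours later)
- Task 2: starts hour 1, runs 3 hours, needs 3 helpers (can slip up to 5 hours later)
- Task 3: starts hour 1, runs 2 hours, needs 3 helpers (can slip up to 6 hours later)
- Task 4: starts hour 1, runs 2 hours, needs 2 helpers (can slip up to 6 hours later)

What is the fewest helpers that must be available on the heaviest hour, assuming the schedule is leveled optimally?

6

Early-start (Task 1@1, Task 2@1, Task 3@1, Task 4@1) gives peak 13: h1:13  h2:13  h3:8  h4:5  h5:0  h6:0  h7:0  h8:0.
Shift Task 2→5, Task 3→5, Task 4→7.
Schedule Task 1@1, Task 2@5, Task 3@5, Task 4@7: h1:5  h2:5  h3:5  h4:5  h5:6  h6:6  h7:5  h8:2 — peak 6.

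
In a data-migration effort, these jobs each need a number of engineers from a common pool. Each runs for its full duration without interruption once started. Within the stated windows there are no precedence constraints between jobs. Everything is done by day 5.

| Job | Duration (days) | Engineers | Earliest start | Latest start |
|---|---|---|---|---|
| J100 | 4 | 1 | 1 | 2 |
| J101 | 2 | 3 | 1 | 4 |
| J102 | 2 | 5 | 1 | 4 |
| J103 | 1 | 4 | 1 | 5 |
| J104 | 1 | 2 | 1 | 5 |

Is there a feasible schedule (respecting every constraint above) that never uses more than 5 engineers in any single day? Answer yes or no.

no

Total engineer-days = 26; over 5 days the average is 26/5 > 5, so some day must exceed 5.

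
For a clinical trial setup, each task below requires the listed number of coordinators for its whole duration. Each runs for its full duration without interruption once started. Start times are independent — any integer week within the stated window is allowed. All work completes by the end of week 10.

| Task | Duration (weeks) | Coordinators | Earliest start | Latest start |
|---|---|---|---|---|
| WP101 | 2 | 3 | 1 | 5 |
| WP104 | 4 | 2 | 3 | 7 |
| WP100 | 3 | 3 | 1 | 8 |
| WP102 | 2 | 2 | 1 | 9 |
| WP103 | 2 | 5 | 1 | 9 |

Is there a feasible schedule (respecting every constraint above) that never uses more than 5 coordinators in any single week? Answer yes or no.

yes

Schedule WP101@1, WP104@3, WP100@3, WP102@1, WP103@7: w1:5  w2:5  w3:5  w4:5  w5:5  w6:2  w7:5  w8:5  w9:0  w10:0 — peak 5 ≤ 5.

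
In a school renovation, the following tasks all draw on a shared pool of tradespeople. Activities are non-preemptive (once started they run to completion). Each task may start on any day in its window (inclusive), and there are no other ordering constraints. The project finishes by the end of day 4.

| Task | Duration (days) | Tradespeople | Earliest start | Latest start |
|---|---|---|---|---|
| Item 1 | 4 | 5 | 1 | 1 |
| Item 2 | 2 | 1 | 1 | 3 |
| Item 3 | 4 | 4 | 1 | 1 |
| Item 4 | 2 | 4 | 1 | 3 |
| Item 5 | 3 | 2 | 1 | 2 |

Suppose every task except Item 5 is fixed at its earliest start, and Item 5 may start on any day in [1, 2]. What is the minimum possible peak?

Item 5@1: d1:16  d2:16  d3:11  d4:9 → peak 16
Item 5@2: d1:14  d2:16  d3:11  d4:11 → peak 16
Best is Item 5@1, peak 16.

16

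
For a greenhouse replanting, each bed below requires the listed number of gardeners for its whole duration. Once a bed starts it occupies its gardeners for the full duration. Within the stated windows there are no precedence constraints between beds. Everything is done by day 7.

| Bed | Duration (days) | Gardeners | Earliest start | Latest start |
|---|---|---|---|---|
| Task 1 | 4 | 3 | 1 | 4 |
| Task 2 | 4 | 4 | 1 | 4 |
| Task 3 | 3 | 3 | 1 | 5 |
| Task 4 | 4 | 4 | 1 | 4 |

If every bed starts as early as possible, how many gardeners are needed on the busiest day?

14

Early-start schedule: Task 1@1, Task 2@1, Task 3@1, Task 4@1.
Load per day: day 1: 14, day 2: 14, day 3: 14, day 4: 11, day 5: 0, day 6: 0, day 7: 0.
Peak is 14.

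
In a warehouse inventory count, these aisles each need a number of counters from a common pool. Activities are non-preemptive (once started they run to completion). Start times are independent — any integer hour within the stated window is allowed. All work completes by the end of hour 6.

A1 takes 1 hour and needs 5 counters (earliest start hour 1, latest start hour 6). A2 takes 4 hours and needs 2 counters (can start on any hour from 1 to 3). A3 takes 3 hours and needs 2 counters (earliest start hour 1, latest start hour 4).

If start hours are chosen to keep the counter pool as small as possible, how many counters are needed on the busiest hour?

Early-start (A1@1, A2@1, A3@1) gives peak 9: h1:9  h2:4  h3:4  h4:2  h5:0  h6:0.
Shift A2→2, A3→2.
Schedule A1@1, A2@2, A3@2: h1:5  h2:4  h3:4  h4:4  h5:2  h6:0 — peak 5.

5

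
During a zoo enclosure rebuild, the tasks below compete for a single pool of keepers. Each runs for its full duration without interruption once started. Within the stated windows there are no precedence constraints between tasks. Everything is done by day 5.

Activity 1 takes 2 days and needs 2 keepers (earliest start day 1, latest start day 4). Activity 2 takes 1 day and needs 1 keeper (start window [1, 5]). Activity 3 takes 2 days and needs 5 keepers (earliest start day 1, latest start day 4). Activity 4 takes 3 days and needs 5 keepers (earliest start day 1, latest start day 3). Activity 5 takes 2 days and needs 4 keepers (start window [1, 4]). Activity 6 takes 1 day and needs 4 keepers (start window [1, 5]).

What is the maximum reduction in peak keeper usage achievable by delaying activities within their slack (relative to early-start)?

Early-start peak: d1:21  d2:16  d3:5  d4:0  d5:0 ⇒ 21.
Leveled (Activity 1@1, Activity 2@1, Activity 3@1, Activity 4@3, Activity 5@3, Activity 6@5): d1:8  d2:7  d3:9  d4:9  d5:9 ⇒ 9.
Reduction 21 − 9 = 12.

12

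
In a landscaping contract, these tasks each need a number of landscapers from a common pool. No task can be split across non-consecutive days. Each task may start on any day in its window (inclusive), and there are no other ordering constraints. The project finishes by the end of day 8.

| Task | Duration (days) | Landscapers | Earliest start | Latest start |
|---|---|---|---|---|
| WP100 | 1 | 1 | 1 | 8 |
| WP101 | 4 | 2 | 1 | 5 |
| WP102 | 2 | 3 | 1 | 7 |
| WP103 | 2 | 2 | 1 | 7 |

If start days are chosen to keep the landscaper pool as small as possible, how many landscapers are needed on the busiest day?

3

Early-start (WP100@1, WP101@1, WP102@1, WP103@1) gives peak 8: d1:8  d2:7  d3:2  d4:2  d5:0  d6:0  d7:0  d8:0.
Shift WP102→5, WP103→7.
Schedule WP100@1, WP101@1, WP102@5, WP103@7: d1:3  d2:2  d3:2  d4:2  d5:3  d6:3  d7:2  d8:2 — peak 3.
Total landscaper-days = 19 over 8 days ⇒ peak ≥ ⌈19/8⌉ = 3, so 3 is optimal.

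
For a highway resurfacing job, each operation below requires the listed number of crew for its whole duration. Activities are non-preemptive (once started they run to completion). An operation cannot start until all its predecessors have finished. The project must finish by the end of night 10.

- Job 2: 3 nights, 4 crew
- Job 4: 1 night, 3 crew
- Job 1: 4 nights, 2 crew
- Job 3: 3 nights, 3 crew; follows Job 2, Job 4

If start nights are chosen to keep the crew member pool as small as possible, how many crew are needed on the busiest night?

5

Early-start (Job 2@1, Job 4@1, Job 1@1, Job 3@4) gives peak 9: n1:9  n2:6  n3:6  n4:5  n5:3  n6:3  n7:0  n8:0  n9:0  n10:0.
Shift Job 4→4, Job 1→4, Job 3→5.
Schedule Job 2@1, Job 4@4, Job 1@4, Job 3@5: n1:4  n2:4  n3:4  n4:5  n5:5  n6:5  n7:5  n8:0  n9:0  n10:0 — peak 5.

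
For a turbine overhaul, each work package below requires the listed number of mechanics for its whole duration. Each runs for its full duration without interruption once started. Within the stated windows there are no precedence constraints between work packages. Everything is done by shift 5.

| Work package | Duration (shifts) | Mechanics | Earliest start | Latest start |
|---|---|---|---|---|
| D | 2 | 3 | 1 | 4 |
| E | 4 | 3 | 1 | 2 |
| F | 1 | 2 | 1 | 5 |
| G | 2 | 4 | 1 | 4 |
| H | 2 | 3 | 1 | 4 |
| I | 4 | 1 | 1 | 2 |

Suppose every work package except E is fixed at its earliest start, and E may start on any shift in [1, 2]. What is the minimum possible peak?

14

E@1: s1:16  s2:14  s3:4  s4:4  s5:0 → peak 16
E@2: s1:13  s2:14  s3:4  s4:4  s5:3 → peak 14
Best is E@2, peak 14.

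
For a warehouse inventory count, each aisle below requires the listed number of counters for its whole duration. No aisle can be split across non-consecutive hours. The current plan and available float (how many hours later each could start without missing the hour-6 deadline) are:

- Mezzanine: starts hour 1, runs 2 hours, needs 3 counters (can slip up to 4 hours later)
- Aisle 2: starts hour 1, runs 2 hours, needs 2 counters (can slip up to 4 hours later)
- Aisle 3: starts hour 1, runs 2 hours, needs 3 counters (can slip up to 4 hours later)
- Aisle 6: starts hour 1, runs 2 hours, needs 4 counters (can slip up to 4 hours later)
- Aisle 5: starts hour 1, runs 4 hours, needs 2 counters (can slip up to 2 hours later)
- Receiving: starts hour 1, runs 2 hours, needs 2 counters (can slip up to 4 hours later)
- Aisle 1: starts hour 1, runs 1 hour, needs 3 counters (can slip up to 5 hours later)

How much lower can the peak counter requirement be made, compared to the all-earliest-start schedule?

Early-start peak: h1:19  h2:16  h3:2  h4:2  h5:0  h6:0 ⇒ 19.
Leveled (Mezzanine@1, Aisle 2@1, Aisle 3@3, Aisle 6@5, Aisle 5@1, Receiving@3, Aisle 1@5): h1:7  h2:7  h3:7  h4:7  h5:7  h6:4 ⇒ 7.
Reduction 19 − 7 = 12.

12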